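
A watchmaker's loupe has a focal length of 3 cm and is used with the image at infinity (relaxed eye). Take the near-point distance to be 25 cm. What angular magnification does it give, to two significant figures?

8.3

M = D/f = 25/3 = 8.333.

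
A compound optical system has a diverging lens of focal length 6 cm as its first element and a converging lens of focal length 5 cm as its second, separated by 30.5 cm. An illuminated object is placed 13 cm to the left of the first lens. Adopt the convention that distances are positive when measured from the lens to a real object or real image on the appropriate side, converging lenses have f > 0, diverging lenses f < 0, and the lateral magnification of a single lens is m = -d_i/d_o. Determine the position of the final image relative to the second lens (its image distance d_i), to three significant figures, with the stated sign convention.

Applying the thin-lens equation to the first lens, 1/(-6) = 1/13 + 1/d_i1, which gives d_i1 = -4.105 cm.
The intermediate image is virtual, 4.105 cm to the left of lens 1, so d_o2 = L - d_i1 = 30.5 - (-4.105) = 34.605 cm.
Applying the thin-lens equation again with f_2 = 5 cm and d_o2 = 34.605 cm gives d_i2 = 5.844 cm.

5.84 cm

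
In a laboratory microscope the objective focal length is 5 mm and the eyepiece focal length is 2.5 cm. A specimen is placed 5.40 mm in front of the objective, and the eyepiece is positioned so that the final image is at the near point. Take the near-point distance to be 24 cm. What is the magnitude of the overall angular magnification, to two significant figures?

130

Convert to cm: f_obj = 5 mm = 0.5 cm; d_o = 5.40 mm = 0.54 cm.
Objective: 1/d_i = 1/f_obj - 1/d_o = 1/0.5 - 1/0.54 = 0.14815 cm^-1, so d_i = 6.750 cm.
m_obj = -d_i/d_o = -6.750/0.54 = -12.500.
Eyepiece angular magnification (image at near point): M_eye = 1 + D/f_e = 1 + 24/2.5 = 10.600.
Overall M = m_obj x M_eye = (-12.500)(10.600) = -132.50.
|M| = 132.50.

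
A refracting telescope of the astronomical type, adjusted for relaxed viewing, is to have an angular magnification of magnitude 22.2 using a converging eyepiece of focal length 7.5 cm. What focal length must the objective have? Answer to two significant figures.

|M| = f_obj/|f_eye|, so f_obj = |M| x |f_eye| = 22.2 x 7.5 = 166.500 cm.

170 cm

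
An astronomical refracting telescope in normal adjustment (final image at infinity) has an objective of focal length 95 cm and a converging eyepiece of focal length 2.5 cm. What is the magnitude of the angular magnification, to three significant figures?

38.0

|M| = f_obj/|f_eye| = 95/2.5 = 38.000.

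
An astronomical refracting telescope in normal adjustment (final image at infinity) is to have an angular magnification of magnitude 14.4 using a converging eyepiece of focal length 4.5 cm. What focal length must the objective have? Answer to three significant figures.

64.8 cm

|M| = f_obj/|f_eye|, so f_obj = |M| x |f_eye| = 14.4 x 4.5 = 64.800 cm.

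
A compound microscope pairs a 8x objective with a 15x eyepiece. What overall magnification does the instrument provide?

The overall magnification of a compound microscope is the product of the objective and eyepiece magnifications:
M = M_obj x M_eye = 8 x 15 = 120.

120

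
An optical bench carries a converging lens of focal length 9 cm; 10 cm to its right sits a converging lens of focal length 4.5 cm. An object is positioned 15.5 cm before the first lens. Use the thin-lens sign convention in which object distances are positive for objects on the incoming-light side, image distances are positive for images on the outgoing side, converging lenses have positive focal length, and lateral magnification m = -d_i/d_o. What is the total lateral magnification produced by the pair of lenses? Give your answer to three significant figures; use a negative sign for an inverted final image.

First lens: d_i1 = 1/(1/9 - 1/15.5) = 21.462 cm.
m_1 = -(21.462)/15.5 = -1.3846.
This image would form 21.462 cm past lens 1, i.e. 11.462 cm beyond lens 2, so it is a virtual object for lens 2: d_o2 = 10 - 21.462 = -11.462 cm.
Second lens: d_i2 = 1/(1/4.5 - 1/(-11.462)) = 3.231 cm.
m_2 = -(3.231)/(-11.462) = 0.2819.
Overall magnification: m = m_1 m_2 = -0.3904.

-0.390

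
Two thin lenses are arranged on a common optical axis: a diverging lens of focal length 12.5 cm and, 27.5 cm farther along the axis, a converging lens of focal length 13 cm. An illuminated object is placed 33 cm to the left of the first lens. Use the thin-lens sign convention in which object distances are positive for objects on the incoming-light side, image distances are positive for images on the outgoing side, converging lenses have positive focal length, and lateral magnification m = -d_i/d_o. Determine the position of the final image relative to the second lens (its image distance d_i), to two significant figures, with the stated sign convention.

Applying the thin-lens equation to the first lens, 1/(-12.5) = 1/33 + 1/d_i1, which gives d_i1 = -9.066 cm.
With d_i1 < 0 the first image is virtual and lies on the object side; the object distance for lens 2 is d_o2 = 27.5 - (-9.066) = 36.566 cm.
Applying the thin-lens equation again with f_2 = 13 cm and d_o2 = 36.566 cm gives d_i2 = 20.171 cm.

20 cm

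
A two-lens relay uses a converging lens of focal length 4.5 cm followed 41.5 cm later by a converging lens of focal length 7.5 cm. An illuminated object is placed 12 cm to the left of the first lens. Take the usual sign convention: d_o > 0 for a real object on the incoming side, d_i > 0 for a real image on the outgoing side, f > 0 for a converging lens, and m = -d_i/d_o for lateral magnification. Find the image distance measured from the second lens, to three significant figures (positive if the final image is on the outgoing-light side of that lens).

9.60 cm

First lens: d_i1 = 1/(1/4.5 - 1/12) = 7.200 cm.
Object distance for lens 2: d_o2 = 41.5 - 7.200 = 34.300 cm.
Second lens: d_i2 = 1/(1/7.5 - 1/(34.300)) = 9.599 cm.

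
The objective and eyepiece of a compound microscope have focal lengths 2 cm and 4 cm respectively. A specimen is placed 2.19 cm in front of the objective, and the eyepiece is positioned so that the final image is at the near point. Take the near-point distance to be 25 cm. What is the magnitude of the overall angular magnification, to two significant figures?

76

Objective: 1/d_i = 1/f_obj - 1/d_o = 1/2 - 1/2.19 = 0.04338 cm^-1, so d_i = 23.053 cm.
m_obj = -d_i/d_o = -23.053/2.19 = -10.526.
Eyepiece angular magnification (image at near point): M_eye = 1 + D/f_e = 1 + 25/4 = 7.250.
Overall M = m_obj x M_eye = (-10.526)(7.250) = -76.32.
|M| = 76.32.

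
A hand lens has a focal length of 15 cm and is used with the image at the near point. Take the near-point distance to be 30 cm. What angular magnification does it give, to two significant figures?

3.0

M = 1 + D/f = 1 + 30/15 = 3.000.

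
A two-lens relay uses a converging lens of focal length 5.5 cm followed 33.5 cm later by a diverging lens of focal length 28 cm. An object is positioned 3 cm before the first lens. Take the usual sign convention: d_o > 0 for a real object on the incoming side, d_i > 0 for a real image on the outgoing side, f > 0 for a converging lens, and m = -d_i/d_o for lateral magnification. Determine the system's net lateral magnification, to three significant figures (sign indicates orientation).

0.905

First lens: d_i1 = 1/(1/5.5 - 1/3) = -6.600 cm.
m_1 = -(-6.600)/3 = 2.2000.
The intermediate image is virtual, 6.600 cm to the left of lens 1, so d_o2 = L - d_i1 = 33.5 - (-6.600) = 40.100 cm.
Second lens: d_i2 = 1/(1/(-28) - 1/(40.100)) = -16.488 cm.
m_2 = -(-16.488)/(40.100) = 0.4112.
The system's lateral magnification is m_1 m_2 = (2.2000)(0.4112) = 0.9046.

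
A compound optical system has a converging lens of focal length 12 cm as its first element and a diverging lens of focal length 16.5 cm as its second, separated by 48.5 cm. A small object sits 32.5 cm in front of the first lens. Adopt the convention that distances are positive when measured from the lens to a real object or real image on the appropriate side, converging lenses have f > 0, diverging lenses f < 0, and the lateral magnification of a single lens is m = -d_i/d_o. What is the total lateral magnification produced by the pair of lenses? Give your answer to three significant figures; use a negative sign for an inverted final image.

Applying the thin-lens equation to the first lens, 1/12 = 1/32.5 + 1/d_i1, which gives d_i1 = 19.024 cm.
Its lateral magnification is m_1 = -d_i1/d_o1 = -(19.024)/32.5 = -0.5854.
That image sits 29.476 cm in front of the second lens, so d_o2 = 29.476 cm.
Applying the thin-lens equation again with f_2 = -16.5 cm and d_o2 = 29.476 cm gives d_i2 = -10.578 cm.
m_2 = -(-10.578)/(29.476) = 0.3589.
Overall magnification: m = m_1 m_2 = -0.2101.

-0.210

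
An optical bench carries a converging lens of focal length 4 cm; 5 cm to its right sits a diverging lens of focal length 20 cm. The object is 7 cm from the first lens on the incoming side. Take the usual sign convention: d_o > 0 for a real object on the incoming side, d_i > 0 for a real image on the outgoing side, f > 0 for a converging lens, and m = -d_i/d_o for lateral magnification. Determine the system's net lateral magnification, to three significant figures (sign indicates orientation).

-1.70

Lens 1: 1/d_i1 = 1/f_1 - 1/d_o1 = 1/4 - 1/7 = 0.10714 cm^-1, so d_i1 = 9.333 cm.
m_1 = -(9.333)/7 = -1.3333.
Since 9.333 cm > 5 cm, the first image lies past the second lens and serves as a virtual object: d_o2 = L - d_i1 = -4.333 cm.
Lens 2: 1/d_i2 = 1/f_2 - 1/d_o2 = 1/(-20) - 1/(-4.333) = 0.18077 cm^-1, so d_i2 = 5.532 cm.
m_2 = -(5.532)/(-4.333) = 1.2766.
Overall magnification: m = m_1 m_2 = -1.7021.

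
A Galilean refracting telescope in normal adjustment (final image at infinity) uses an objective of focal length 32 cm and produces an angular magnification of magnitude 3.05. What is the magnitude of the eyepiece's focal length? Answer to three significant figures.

10.5 cm

|M| = f_obj/|f_eye|, so |f_eye| = f_obj/|M| = 32/3.05 = 10.492 cm.
(The eyepiece is diverging, so its signed focal length is -10.492 cm.)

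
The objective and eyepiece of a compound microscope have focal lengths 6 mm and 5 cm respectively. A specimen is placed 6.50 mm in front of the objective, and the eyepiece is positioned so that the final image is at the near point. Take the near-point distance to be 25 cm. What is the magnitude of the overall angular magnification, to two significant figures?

72

Convert to cm: f_obj = 6 mm = 0.6 cm; d_o = 6.50 mm = 0.65 cm.
Objective: 1/d_i = 1/f_obj - 1/d_o = 1/0.6 - 1/0.65 = 0.12821 cm^-1, so d_i = 7.800 cm.
m_obj = -d_i/d_o = -7.800/0.65 = -12.000.
Eyepiece angular magnification (image at near point): M_eye = 1 + D/f_e = 1 + 25/5 = 6.000.
Overall M = m_obj x M_eye = (-12.000)(6.000) = -72.00.
|M| = 72.00.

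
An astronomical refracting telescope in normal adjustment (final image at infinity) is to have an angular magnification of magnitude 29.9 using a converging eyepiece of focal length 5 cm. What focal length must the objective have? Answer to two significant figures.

150 cm

|M| = f_obj/|f_eye|, so f_obj = |M| x |f_eye| = 29.9 x 5 = 149.500 cm.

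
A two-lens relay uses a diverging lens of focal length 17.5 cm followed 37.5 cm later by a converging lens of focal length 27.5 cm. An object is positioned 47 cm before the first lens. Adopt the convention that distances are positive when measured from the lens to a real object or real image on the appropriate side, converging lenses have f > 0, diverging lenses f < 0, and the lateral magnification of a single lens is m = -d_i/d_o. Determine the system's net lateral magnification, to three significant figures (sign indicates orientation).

Lens 1: 1/d_i1 = 1/f_1 - 1/d_o1 = 1/(-17.5) - 1/47 = -0.07842 cm^-1, so d_i1 = -12.752 cm.
m_1 = -(-12.752)/47 = 0.2713.
With d_i1 < 0 the first image is virtual and lies on the object side; the object distance for lens 2 is d_o2 = 37.5 - (-12.752) = 50.252 cm.
Lens 2: 1/d_i2 = 1/f_2 - 1/d_o2 = 1/27.5 - 1/(50.252) = 0.01646 cm^-1, so d_i2 = 60.739 cm.
m_2 = -(60.739)/(50.252) = -1.2087.
Total m = m_1 x m_2 = (0.2713)(-1.2087) = -0.3279.

-0.328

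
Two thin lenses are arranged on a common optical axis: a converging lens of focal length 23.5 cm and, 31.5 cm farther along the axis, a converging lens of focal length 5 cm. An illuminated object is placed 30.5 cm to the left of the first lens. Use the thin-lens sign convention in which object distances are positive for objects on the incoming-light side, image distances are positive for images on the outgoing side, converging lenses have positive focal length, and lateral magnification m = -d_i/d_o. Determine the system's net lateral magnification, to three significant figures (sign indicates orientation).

Applying the thin-lens equation to the first lens, 1/23.5 = 1/30.5 + 1/d_i1, which gives d_i1 = 102.393 cm.
Its lateral magnification is m_1 = -d_i1/d_o1 = -(102.393)/30.5 = -3.3571.
Since 102.393 cm > 31.5 cm, the first image lies past the second lens and serves as a virtual object: d_o2 = L - d_i1 = -70.893 cm.
Applying the thin-lens equation again with f_2 = 5 cm and d_o2 = -70.893 cm gives d_i2 = 4.671 cm.
m_2 = -(4.671)/(-70.893) = 0.0659.
Total m = m_1 x m_2 = (-3.3571)(0.0659) = -0.2212.

-0.221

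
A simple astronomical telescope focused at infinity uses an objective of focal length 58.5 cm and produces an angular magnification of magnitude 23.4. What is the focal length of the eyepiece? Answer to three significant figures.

2.50 cm

|M| = f_obj/f_eye, so f_eye = f_obj/|M| = 58.5/23.4 = 2.500 cm.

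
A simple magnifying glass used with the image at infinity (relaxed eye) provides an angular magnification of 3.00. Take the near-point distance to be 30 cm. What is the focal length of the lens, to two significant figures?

For the image at infinity, M = D/f.
f = D/M = 30/3.0 = 10.000 cm.

10 cm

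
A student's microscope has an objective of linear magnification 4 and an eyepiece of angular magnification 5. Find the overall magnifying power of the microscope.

The overall magnification of a compound microscope is the product of the objective and eyepiece magnifications:
M = M_obj x M_eye = 4 x 5 = 20.

20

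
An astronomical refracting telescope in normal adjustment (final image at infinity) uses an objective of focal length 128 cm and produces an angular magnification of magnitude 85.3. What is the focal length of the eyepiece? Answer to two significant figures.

1.5 cm

|M| = f_obj/f_eye, so f_eye = f_obj/|M| = 128/85.3 = 1.501 cm.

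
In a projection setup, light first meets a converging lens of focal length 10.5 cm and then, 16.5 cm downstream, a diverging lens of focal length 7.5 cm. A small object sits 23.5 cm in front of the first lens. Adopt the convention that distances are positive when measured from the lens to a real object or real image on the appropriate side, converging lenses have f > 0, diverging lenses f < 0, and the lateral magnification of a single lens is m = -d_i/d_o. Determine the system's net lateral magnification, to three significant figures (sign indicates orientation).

Applying the thin-lens equation to the first lens, 1/10.5 = 1/23.5 + 1/d_i1, which gives d_i1 = 18.981 cm.
Its lateral magnification is m_1 = -d_i1/d_o1 = -(18.981)/23.5 = -0.8077.
Since 18.981 cm > 16.5 cm, the first image lies past the second lens and serves as a virtual object: d_o2 = L - d_i1 = -2.481 cm.
Applying the thin-lens equation again with f_2 = -7.5 cm and d_o2 = -2.481 cm gives d_i2 = 3.707 cm.
m_2 = -(3.707)/(-2.481) = 1.4943.
Total m = m_1 x m_2 = (-0.8077)(1.4943) = -1.2069.

-1.21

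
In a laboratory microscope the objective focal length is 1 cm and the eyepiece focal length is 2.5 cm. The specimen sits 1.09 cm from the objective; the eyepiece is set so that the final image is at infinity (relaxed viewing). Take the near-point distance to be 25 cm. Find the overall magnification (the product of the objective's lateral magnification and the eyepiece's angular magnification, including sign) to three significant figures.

-111

Objective: 1/d_i = 1/f_obj - 1/d_o = 1/1 - 1/1.09 = 0.08257 cm^-1, so d_i = 12.111 cm.
m_obj = -d_i/d_o = -12.111/1.09 = -11.111.
Eyepiece angular magnification (image at infinity): M_eye = D/f_e = 25/2.5 = 10.000.
Overall M = m_obj x M_eye = (-11.111)(10.000) = -111.11.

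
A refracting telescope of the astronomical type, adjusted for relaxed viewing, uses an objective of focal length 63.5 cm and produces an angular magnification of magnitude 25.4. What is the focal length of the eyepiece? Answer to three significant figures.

|M| = f_obj/f_eye, so f_eye = f_obj/|M| = 63.5/25.4 = 2.500 cm.

2.50 cm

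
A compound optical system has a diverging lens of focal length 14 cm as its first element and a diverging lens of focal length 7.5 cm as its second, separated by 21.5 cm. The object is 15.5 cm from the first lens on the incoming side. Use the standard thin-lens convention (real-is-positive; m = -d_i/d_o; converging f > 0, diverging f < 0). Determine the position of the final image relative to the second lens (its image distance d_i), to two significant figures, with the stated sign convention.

-6.0 cm

Applying the thin-lens equation to the first lens, 1/(-14) = 1/15.5 + 1/d_i1, which gives d_i1 = -7.356 cm.
The intermediate image is virtual, 7.356 cm to the left of lens 1, so d_o2 = L - d_i1 = 21.5 - (-7.356) = 28.856 cm.
Applying the thin-lens equation again with f_2 = -7.5 cm and d_o2 = 28.856 cm gives d_i2 = -5.953 cm.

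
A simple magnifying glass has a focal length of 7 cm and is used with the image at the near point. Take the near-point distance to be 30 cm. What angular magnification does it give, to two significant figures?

M = 1 + D/f = 1 + 30/7 = 5.286.

5.3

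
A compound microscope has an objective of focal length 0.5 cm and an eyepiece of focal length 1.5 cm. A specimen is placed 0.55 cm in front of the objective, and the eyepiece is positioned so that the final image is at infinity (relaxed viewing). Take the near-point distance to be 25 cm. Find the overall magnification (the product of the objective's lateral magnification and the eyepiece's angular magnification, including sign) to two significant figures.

Objective: 1/d_i = 1/f_obj - 1/d_o = 1/0.5 - 1/0.55 = 0.18182 cm^-1, so d_i = 5.500 cm.
m_obj = -d_i/d_o = -5.500/0.55 = -10.000.
Eyepiece angular magnification (image at infinity): M_eye = D/f_e = 25/1.5 = 16.667.
Overall M = m_obj x M_eye = (-10.000)(16.667) = -166.67.

-170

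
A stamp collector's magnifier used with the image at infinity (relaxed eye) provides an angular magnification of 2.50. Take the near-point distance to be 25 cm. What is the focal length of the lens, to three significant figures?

10.0 cm

For the image at infinity, M = D/f.
f = D/M = 25/2.5 = 10.000 cm.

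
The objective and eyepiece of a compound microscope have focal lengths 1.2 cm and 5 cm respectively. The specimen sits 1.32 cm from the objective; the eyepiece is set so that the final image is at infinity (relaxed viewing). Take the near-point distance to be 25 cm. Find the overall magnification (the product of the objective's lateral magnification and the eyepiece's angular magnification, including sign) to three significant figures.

-50.0

Objective: 1/d_i = 1/f_obj - 1/d_o = 1/1.2 - 1/1.32 = 0.07576 cm^-1, so d_i = 13.200 cm.
m_obj = -d_i/d_o = -13.200/1.32 = -10.000.
Eyepiece angular magnification (image at infinity): M_eye = D/f_e = 25/5 = 5.000.
Overall M = m_obj x M_eye = (-10.000)(5.000) = -50.00.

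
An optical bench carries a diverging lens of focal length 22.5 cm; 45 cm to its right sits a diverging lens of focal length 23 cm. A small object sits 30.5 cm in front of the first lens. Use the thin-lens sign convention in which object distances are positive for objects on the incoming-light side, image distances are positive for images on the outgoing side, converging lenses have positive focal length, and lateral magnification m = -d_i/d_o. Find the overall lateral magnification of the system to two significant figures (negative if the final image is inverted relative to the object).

Applying the thin-lens equation to the first lens, 1/(-22.5) = 1/30.5 + 1/d_i1, which gives d_i1 = -12.948 cm.
Its lateral magnification is m_1 = -d_i1/d_o1 = -(-12.948)/30.5 = 0.4245.
The intermediate image is virtual, 12.948 cm to the left of lens 1, so d_o2 = L - d_i1 = 45 - (-12.948) = 57.948 cm.
Applying the thin-lens equation again with f_2 = -23 cm and d_o2 = 57.948 cm gives d_i2 = -16.465 cm.
m_2 = -(-16.465)/(57.948) = 0.2841.
Overall magnification: m = m_1 m_2 = 0.1206.

0.12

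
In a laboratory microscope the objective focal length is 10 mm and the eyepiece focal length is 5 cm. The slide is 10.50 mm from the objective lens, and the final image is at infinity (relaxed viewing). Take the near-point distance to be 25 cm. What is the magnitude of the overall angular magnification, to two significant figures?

100

Convert to cm: f_obj = 10 mm = 1 cm; d_o = 10.50 mm = 1.05 cm.
Objective: 1/d_i = 1/f_obj - 1/d_o = 1/1 - 1/1.05 = 0.04762 cm^-1, so d_i = 21.000 cm.
m_obj = -d_i/d_o = -21.000/1.05 = -20.000.
Eyepiece angular magnification (image at infinity): M_eye = D/f_e = 25/5 = 5.000.
Overall M = m_obj x M_eye = (-20.000)(5.000) = -100.00.
|M| = 100.00.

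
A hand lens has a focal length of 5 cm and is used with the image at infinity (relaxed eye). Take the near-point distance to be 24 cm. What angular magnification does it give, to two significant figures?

M = D/f = 24/5 = 4.800.

4.8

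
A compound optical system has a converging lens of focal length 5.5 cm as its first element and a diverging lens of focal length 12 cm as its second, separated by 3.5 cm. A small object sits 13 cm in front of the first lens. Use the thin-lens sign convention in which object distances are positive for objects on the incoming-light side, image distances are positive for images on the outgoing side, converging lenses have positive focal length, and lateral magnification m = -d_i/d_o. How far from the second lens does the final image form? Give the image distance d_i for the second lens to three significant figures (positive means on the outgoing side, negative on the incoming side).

12.1 cm

First lens: d_i1 = 1/(1/5.5 - 1/13) = 9.533 cm.
This image would form 9.533 cm past lens 1, i.e. 6.033 cm beyond lens 2, so it is a virtual object for lens 2: d_o2 = 3.5 - 9.533 = -6.033 cm.
Second lens: d_i2 = 1/(1/(-12) - 1/(-6.033)) = 12.134 cm.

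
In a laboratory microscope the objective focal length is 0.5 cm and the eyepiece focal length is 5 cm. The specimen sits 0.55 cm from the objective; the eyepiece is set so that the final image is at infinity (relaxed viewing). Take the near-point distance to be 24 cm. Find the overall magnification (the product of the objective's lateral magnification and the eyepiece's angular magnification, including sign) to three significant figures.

Objective: 1/d_i = 1/f_obj - 1/d_o = 1/0.5 - 1/0.55 = 0.18182 cm^-1, so d_i = 5.500 cm.
m_obj = -d_i/d_o = -5.500/0.55 = -10.000.
Eyepiece angular magnification (image at infinity): M_eye = D/f_e = 24/5 = 4.800.
Overall M = m_obj x M_eye = (-10.000)(4.800) = -48.00.

-48.0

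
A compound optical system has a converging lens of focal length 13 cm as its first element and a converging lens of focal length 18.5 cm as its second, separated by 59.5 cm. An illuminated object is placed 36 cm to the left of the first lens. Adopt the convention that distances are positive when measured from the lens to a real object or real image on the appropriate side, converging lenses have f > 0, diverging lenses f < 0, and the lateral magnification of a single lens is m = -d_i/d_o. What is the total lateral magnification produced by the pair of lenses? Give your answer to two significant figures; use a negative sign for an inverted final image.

0.51

Applying the thin-lens equation to the first lens, 1/13 = 1/36 + 1/d_i1, which gives d_i1 = 20.348 cm.
Its lateral magnification is m_1 = -d_i1/d_o1 = -(20.348)/36 = -0.5652.
That image sits 39.152 cm in front of the second lens, so d_o2 = 39.152 cm.
Applying the thin-lens equation again with f_2 = 18.5 cm and d_o2 = 39.152 cm gives d_i2 = 35.072 cm.
m_2 = -(35.072)/(39.152) = -0.8958.
Overall magnification: m = m_1 m_2 = 0.5063.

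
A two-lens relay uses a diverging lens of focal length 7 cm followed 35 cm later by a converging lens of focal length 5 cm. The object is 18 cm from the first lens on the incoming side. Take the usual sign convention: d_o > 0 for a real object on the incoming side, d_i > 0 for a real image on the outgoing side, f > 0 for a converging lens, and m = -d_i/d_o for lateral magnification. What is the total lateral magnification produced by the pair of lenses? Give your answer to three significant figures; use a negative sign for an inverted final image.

Applying the thin-lens equation to the first lens, 1/(-7) = 1/18 + 1/d_i1, which gives d_i1 = -5.040 cm.
Its lateral magnification is m_1 = -d_i1/d_o1 = -(-5.040)/18 = 0.2800.
The intermediate image is virtual, 5.040 cm to the left of lens 1, so d_o2 = L - d_i1 = 35 - (-5.040) = 40.040 cm.
Applying the thin-lens equation again with f_2 = 5 cm and d_o2 = 40.040 cm gives d_i2 = 5.713 cm.
m_2 = -(5.713)/(40.040) = -0.1427.
Total m = m_1 x m_2 = (0.2800)(-0.1427) = -0.0400.

-0.0400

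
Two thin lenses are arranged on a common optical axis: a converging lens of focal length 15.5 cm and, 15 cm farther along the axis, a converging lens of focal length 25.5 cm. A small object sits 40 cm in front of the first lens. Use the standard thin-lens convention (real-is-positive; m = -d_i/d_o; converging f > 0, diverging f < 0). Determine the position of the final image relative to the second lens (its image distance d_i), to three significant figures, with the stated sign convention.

First lens: d_i1 = 1/(1/15.5 - 1/40) = 25.306 cm.
This image would form 25.306 cm past lens 1, i.e. 10.306 cm beyond lens 2, so it is a virtual object for lens 2: d_o2 = 15 - 25.306 = -10.306 cm.
Second lens: d_i2 = 1/(1/25.5 - 1/(-10.306)) = 7.340 cm.

7.34 cm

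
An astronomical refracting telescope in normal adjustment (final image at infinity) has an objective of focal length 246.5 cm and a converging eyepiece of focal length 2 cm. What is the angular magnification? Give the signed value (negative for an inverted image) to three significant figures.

M = -f_obj/f_eye = -246.5/(2) = -123.250.

-123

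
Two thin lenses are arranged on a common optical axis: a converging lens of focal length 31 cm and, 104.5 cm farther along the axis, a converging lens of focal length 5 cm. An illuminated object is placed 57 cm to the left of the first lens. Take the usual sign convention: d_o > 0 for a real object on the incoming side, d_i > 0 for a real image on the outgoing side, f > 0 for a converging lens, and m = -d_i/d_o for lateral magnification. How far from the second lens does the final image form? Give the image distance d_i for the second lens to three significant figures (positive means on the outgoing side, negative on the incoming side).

5.79 cm

First lens: d_i1 = 1/(1/31 - 1/57) = 67.962 cm.
That image sits 36.538 cm in front of the second lens, so d_o2 = 36.538 cm.
Second lens: d_i2 = 1/(1/5 - 1/(36.538)) = 5.793 cm.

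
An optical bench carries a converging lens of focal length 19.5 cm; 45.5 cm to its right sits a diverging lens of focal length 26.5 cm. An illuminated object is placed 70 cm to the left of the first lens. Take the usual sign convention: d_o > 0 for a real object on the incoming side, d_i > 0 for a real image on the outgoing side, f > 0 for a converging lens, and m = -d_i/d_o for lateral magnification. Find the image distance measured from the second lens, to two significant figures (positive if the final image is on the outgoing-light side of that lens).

-11 cm

First lens: d_i1 = 1/(1/19.5 - 1/70) = 27.030 cm.
The intermediate image is 27.030 cm to the right of lens 1, so d_o2 = L - d_i1 = 45.5 - 27.030 = 18.470 cm.
Second lens: d_i2 = 1/(1/(-26.5) - 1/(18.470)) = -10.884 cm.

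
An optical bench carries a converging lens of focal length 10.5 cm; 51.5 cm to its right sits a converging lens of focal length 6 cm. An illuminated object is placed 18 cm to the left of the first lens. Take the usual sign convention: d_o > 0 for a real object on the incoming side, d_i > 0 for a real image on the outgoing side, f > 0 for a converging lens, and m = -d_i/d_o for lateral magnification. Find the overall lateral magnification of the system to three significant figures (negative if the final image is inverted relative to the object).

Lens 1: 1/d_i1 = 1/f_1 - 1/d_o1 = 1/10.5 - 1/18 = 0.03968 cm^-1, so d_i1 = 25.200 cm.
m_1 = -(25.200)/18 = -1.4000.
The intermediate image is 25.200 cm to the right of lens 1, so d_o2 = L - d_i1 = 51.5 - 25.200 = 26.300 cm.
Lens 2: 1/d_i2 = 1/f_2 - 1/d_o2 = 1/6 - 1/(26.300) = 0.12864 cm^-1, so d_i2 = 7.773 cm.
m_2 = -(7.773)/(26.300) = -0.2956.
Overall magnification: m = m_1 m_2 = 0.4138.

0.414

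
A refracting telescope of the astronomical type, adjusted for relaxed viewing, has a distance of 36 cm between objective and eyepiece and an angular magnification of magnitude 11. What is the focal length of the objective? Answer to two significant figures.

33 cm

In normal adjustment the tube length equals f_obj + f_eye and |M| = f_obj/f_eye.
So f_obj = 11 f_eye and 11 f_eye + f_eye = 36 cm, giving f_eye = 36/12 = 3.000 cm and f_obj = 33.000 cm.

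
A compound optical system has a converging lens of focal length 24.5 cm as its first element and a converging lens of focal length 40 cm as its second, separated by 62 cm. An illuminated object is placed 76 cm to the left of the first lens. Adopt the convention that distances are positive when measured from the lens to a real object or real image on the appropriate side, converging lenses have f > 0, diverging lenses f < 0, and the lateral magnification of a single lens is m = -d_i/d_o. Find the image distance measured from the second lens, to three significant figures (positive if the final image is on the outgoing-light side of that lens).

-73.0 cm

Applying the thin-lens equation to the first lens, 1/24.5 = 1/76 + 1/d_i1, which gives d_i1 = 36.155 cm.
Object distance for lens 2: d_o2 = 62 - 36.155 = 25.845 cm.
Applying the thin-lens equation again with f_2 = 40 cm and d_o2 = 25.845 cm gives d_i2 = -73.032 cm.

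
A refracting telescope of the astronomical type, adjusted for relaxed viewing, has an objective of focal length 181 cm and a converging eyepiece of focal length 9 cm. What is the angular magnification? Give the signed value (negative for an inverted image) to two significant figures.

M = -f_obj/f_eye = -181/(9) = -20.111.

-20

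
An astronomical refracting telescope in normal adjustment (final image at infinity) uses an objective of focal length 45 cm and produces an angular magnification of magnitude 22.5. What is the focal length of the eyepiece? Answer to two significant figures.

|M| = f_obj/f_eye, so f_eye = f_obj/|M| = 45/22.5 = 2.000 cm.

2.0 cm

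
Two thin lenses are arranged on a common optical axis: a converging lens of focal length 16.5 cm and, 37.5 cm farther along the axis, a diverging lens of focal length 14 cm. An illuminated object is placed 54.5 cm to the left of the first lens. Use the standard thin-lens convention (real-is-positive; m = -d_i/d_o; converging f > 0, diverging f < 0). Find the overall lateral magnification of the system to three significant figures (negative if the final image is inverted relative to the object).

-0.218

First lens: d_i1 = 1/(1/16.5 - 1/54.5) = 23.664 cm.
m_1 = -(23.664)/54.5 = -0.4342.
The intermediate image is 23.664 cm to the right of lens 1, so d_o2 = L - d_i1 = 37.5 - 23.664 = 13.836 cm.
Second lens: d_i2 = 1/(1/(-14) - 1/(13.836)) = -6.959 cm.
m_2 = -(-6.959)/(13.836) = 0.5030.
Total m = m_1 x m_2 = (-0.4342)(0.5030) = -0.2184.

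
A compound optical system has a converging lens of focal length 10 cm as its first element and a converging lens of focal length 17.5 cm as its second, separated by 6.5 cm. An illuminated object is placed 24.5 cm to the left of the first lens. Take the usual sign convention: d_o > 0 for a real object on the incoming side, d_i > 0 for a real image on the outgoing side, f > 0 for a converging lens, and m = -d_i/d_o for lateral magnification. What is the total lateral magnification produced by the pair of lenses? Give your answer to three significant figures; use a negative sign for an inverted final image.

-0.433

First lens: d_i1 = 1/(1/10 - 1/24.5) = 16.897 cm.
m_1 = -(16.897)/24.5 = -0.6897.
This image would form 16.897 cm past lens 1, i.e. 10.397 cm beyond lens 2, so it is a virtual object for lens 2: d_o2 = 6.5 - 16.897 = -10.397 cm.
Second lens: d_i2 = 1/(1/17.5 - 1/(-10.397)) = 6.522 cm.
m_2 = -(6.522)/(-10.397) = 0.6273.
Overall magnification: m = m_1 m_2 = -0.4326.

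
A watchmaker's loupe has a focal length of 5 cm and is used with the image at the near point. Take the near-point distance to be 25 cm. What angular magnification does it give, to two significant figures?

6.0

M = 1 + D/f = 1 + 25/5 = 6.000.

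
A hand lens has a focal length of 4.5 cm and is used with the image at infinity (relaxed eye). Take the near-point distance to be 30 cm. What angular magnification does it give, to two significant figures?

6.7

M = D/f = 30/4.5 = 6.667.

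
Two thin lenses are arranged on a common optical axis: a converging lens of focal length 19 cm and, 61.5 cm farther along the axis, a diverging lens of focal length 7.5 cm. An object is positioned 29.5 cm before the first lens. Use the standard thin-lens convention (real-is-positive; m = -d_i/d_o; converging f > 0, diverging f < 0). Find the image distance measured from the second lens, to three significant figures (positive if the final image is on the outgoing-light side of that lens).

Lens 1: 1/d_i1 = 1/f_1 - 1/d_o1 = 1/19 - 1/29.5 = 0.01873 cm^-1, so d_i1 = 53.381 cm.
Object distance for lens 2: d_o2 = 61.5 - 53.381 = 8.119 cm.
Lens 2: 1/d_i2 = 1/f_2 - 1/d_o2 = 1/(-7.5) - 1/(8.119) = -0.25650 cm^-1, so d_i2 = -3.899 cm.

-3.90 cm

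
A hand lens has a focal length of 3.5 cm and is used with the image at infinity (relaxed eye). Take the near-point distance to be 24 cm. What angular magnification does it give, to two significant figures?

6.9

M = D/f = 24/3.5 = 6.857.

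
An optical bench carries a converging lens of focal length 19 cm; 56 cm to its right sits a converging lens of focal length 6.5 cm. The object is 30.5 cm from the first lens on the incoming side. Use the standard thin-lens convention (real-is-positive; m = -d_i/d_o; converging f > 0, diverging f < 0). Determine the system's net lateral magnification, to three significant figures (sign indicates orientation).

-12.0

Applying the thin-lens equation to the first lens, 1/19 = 1/30.5 + 1/d_i1, which gives d_i1 = 50.391 cm.
Its lateral magnification is m_1 = -d_i1/d_o1 = -(50.391)/30.5 = -1.6522.
Object distance for lens 2: d_o2 = 56 - 50.391 = 5.609 cm.
Applying the thin-lens equation again with f_2 = 6.5 cm and d_o2 = 5.609 cm gives d_i2 = -40.902 cm.
m_2 = -(-40.902)/(5.609) = 7.2927.
The system's lateral magnification is m_1 m_2 = (-1.6522)(7.2927) = -12.0488.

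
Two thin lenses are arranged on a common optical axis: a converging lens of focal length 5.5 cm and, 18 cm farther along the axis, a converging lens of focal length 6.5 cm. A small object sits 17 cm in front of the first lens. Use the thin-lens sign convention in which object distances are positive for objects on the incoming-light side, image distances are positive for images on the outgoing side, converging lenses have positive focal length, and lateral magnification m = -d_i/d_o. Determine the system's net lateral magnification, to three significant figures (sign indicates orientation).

0.923

First lens: d_i1 = 1/(1/5.5 - 1/17) = 8.130 cm.
m_1 = -(8.130)/17 = -0.4783.
That image sits 9.870 cm in front of the second lens, so d_o2 = 9.870 cm.
Second lens: d_i2 = 1/(1/6.5 - 1/(9.870)) = 19.039 cm.
m_2 = -(19.039)/(9.870) = -1.9290.
Total m = m_1 x m_2 = (-0.4783)(-1.9290) = 0.9226.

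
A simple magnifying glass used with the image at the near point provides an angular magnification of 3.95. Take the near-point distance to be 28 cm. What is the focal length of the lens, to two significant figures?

9.5 cm

For the image at the near point, M = 1 + D/f.
f = D/(M - 1) = 28/(3.95 - 1) = 9.492 cm.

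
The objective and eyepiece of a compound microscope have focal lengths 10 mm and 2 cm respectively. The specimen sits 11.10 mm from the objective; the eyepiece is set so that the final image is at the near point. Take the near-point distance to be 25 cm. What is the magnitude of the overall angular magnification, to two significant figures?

120

Convert to cm: f_obj = 10 mm = 1 cm; d_o = 11.10 mm = 1.11 cm.
Objective: 1/d_i = 1/f_obj - 1/d_o = 1/1 - 1/1.11 = 0.09910 cm^-1, so d_i = 10.091 cm.
m_obj = -d_i/d_o = -10.091/1.11 = -9.091.
Eyepiece angular magnification (image at near point): M_eye = 1 + D/f_e = 1 + 25/2 = 13.500.
Overall M = m_obj x M_eye = (-9.091)(13.500) = -122.73.
|M| = 122.73.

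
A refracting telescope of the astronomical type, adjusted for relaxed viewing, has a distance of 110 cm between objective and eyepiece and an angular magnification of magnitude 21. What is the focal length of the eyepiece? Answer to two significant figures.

In normal adjustment the tube length equals f_obj + f_eye and |M| = f_obj/f_eye.
So f_obj = 21 f_eye and 21 f_eye + f_eye = 110 cm, giving f_eye = 110/22 = 5.000 cm and f_obj = 105.000 cm.

5.0 cm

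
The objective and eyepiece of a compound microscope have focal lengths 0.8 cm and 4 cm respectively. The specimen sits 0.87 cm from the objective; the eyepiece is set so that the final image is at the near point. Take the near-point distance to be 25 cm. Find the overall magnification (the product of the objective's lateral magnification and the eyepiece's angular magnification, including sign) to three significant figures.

Objective: 1/d_i = 1/f_obj - 1/d_o = 1/0.8 - 1/0.87 = 0.10057 cm^-1, so d_i = 9.943 cm.
m_obj = -d_i/d_o = -9.943/0.87 = -11.429.
Eyepiece angular magnification (image at near point): M_eye = 1 + D/f_e = 1 + 25/4 = 7.250.
Overall M = m_obj x M_eye = (-11.429)(7.250) = -82.86.

-82.9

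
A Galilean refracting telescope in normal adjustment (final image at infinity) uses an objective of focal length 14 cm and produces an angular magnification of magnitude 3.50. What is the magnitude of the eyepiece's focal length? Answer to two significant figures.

|M| = f_obj/|f_eye|, so |f_eye| = f_obj/|M| = 14/3.5 = 4.000 cm.
(The eyepiece is diverging, so its signed focal length is -4.000 cm.)

4.0 cm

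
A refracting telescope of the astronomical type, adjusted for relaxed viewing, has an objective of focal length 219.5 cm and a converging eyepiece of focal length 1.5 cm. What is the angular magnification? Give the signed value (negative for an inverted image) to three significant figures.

M = -f_obj/f_eye = -219.5/(1.5) = -146.333.

-146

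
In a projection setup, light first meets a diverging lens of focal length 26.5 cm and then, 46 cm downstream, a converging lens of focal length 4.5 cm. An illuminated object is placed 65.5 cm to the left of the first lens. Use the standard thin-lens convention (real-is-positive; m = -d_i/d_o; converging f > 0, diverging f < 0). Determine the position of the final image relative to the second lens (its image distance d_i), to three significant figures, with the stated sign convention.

Applying the thin-lens equation to the first lens, 1/(-26.5) = 1/65.5 + 1/d_i1, which gives d_i1 = -18.867 cm.
The intermediate image is virtual, 18.867 cm to the left of lens 1, so d_o2 = L - d_i1 = 46 - (-18.867) = 64.867 cm.
Applying the thin-lens equation again with f_2 = 4.5 cm and d_o2 = 64.867 cm gives d_i2 = 4.835 cm.

4.84 cm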